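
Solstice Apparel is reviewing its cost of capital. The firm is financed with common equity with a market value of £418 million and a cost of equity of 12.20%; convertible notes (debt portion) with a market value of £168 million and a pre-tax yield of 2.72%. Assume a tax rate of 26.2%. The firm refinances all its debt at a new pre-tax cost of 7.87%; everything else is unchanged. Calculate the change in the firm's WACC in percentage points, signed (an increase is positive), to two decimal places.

Current WACC:
Total capital V = 418 + 168 = 586.
Equity: weight = 418/586 = 0.7133; cost = 12.2%.
Convertible notes (debt portion): weight = 168/586 = 0.2867; after-tax cost = 2.72% × (1 − 26.2%) = 2.0074%.
WACC = 0.7133 × 12.2000% + 0.2867 × 2.0074% = 9.2779%.
After the change:
Total capital V = 418 + 168 = 586.
Equity: weight = 418/586 = 0.7133; cost = 12.2%.
Convertible notes (debt portion): weight = 168/586 = 0.2867; after-tax cost = 7.87% × (1 − 26.2%) = 5.8081%.
WACC = 0.7133 × 12.2000% + 0.2867 × 5.8081% = 10.3675%.
Change in WACC = 10.3675% − 9.2779% = 1.0896 pp.

+1.09 pp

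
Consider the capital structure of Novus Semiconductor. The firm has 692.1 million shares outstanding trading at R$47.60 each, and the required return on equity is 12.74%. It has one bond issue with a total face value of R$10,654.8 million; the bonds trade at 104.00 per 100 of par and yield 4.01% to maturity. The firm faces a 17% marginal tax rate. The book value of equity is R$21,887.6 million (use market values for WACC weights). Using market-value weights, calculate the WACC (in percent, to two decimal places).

Market value of equity E = 47.6 × 692.1m = 32943.96m. Market value of debt D = 10654.8m × 104.0/100 = 11080.992m.
Total capital V = 32943.96 + 11080.992 = 44024.952.
Equity: weight = 32943.96/44024.952 = 0.7483; cost = 12.74%.
Bonds outstanding: weight = 11080.992/44024.952 = 0.2517; after-tax cost = 4.01% × (1 − 17%) = 3.3283%.
WACC = 0.7483 × 12.7400% + 0.2517 × 3.3283% = 10.3711%.

10.37%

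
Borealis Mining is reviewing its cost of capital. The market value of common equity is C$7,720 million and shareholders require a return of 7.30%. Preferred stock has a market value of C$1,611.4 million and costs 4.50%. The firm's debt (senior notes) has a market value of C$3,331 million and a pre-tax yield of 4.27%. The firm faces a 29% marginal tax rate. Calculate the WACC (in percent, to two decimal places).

Total capital V = 7720 + 1611.4 + 3331 = 12662.4.
Equity: weight = 7720/12662.4 = 0.6097; cost = 7.3%.
Preferred: weight = 1611.4/12662.4 = 0.1273; cost = 4.5%.
Senior notes: weight = 3331/12662.4 = 0.2631; after-tax cost = 4.27% × (1 − 29%) = 3.0317%.
WACC = 0.6097 × 7.3000% + 0.1273 × 4.5000% + 0.2631 × 3.0317% = 5.8208%.

5.82%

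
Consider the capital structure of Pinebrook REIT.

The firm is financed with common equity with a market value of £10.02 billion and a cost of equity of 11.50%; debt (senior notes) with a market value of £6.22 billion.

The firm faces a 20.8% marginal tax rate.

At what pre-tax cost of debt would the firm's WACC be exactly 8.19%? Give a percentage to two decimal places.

Total capital V = 10.02 + 6.22 = 16.24.
Equity weight = 10.02/16.24 = 0.6170.
Senior notes weight = 6.22/16.24 = 0.3830.
Equity contribution = 0.6170 × 11.5% = 7.0954%.
Remaining for debt = 8.19% − 7.0954% = 1.0946%.
Rd × (1 − 20.8%) × 0.3830 = 1.0946%  ⇒  Rd = 3.6084%.

3.61%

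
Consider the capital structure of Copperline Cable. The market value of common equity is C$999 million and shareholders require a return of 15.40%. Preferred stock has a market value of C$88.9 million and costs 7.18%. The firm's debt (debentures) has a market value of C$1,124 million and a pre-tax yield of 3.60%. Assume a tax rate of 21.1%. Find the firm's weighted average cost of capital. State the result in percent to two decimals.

Total capital V = 999 + 88.9 + 1124 = 2211.9.
Equity: weight = 999/2211.9 = 0.4516; cost = 15.4%.
Preferred: weight = 88.9/2211.9 = 0.0402; cost = 7.18%.
Debentures: weight = 1124/2211.9 = 0.5082; after-tax cost = 3.6% × (1 − 21.1%) = 2.8404%.
WACC = 0.4516 × 15.4000% + 0.0402 × 7.1800% + 0.5082 × 2.8404% = 8.6873%.

8.69%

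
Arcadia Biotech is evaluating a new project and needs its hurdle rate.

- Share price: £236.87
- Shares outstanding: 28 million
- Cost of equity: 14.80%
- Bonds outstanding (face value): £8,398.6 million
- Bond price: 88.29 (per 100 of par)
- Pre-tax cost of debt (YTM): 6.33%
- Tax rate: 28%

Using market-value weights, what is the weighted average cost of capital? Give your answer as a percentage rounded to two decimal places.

Market value of equity E = 236.87 × 28m = 6632.36m. Market value of debt D = 8398.6m × 88.29/100 = 7415.12394m.
Total capital V = 6632.36 + 7415.12394 = 14047.48394.
Equity: weight = 6632.36/14047.48394 = 0.4721; cost = 14.8%.
Bonds outstanding: weight = 7415.12394/14047.48394 = 0.5279; after-tax cost = 6.33% × (1 − 28%) = 4.5576%.
WACC = 0.4721 × 14.8000% + 0.5279 × 4.5576% = 9.3934%.

9.39%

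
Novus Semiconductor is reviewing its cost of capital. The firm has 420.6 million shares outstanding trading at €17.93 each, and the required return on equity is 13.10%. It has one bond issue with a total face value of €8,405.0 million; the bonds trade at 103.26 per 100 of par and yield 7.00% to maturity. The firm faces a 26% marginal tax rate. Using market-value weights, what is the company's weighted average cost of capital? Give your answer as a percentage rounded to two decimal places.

8.86%

Market value of equity E = 17.93 × 420.6m = 7541.358m. Market value of debt D = 8405m × 103.26/100 = 8679.003m.
Total capital V = 7541.358 + 8679.003 = 16220.361.
Equity: weight = 7541.358/16220.361 = 0.4649; cost = 13.1%.
Bonds outstanding: weight = 8679.003/16220.361 = 0.5351; after-tax cost = 7% × (1 − 26%) = 5.1800%.
WACC = 0.4649 × 13.1000% + 0.5351 × 5.1800% = 8.8623%.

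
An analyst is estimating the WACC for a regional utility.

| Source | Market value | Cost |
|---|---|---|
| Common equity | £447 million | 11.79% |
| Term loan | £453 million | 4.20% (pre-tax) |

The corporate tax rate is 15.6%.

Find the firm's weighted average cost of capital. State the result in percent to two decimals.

Total capital V = 447 + 453 = 900.
Equity: weight = 447/900 = 0.4967; cost = 11.79%.
Term loan: weight = 453/900 = 0.5033; after-tax cost = 4.2% × (1 − 15.6%) = 3.5448%.
WACC = 0.4967 × 11.7900% + 0.5033 × 3.5448% = 7.6399%.

7.64%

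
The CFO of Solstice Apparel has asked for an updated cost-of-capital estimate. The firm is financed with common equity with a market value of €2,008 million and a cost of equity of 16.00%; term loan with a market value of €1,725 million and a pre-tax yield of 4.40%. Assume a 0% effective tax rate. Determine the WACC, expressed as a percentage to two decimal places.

Total capital V = 2008 + 1725 = 3733.
Equity: weight = 2008/3733 = 0.5379; cost = 16%.
Term loan: weight = 1725/3733 = 0.4621; after-tax cost = 4.4% × (1 − 0%) = 4.4000%.
WACC = 0.5379 × 16.0000% + 0.4621 × 4.4000% = 10.6397%.

10.64%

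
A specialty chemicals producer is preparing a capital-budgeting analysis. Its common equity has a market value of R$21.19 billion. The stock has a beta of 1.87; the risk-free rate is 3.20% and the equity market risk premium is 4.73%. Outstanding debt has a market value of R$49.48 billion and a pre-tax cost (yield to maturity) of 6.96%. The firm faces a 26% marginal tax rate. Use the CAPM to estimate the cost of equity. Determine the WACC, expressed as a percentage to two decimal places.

7.22%

Cost of equity via CAPM: Re = 3.2% + 1.87 × 4.73% = 12.0451%.
Total capital V = 21.19 + 49.48 = 70.67.
Equity: weight = 21.19/70.67 = 0.2998; cost = 12.0451%.
Debt: weight = 49.48/70.67 = 0.7002; after-tax cost = 6.96% × (1 − 26%) = 5.1504%.
WACC = 0.2998 × 12.0451% + 0.7002 × 5.1504% = 7.2177%.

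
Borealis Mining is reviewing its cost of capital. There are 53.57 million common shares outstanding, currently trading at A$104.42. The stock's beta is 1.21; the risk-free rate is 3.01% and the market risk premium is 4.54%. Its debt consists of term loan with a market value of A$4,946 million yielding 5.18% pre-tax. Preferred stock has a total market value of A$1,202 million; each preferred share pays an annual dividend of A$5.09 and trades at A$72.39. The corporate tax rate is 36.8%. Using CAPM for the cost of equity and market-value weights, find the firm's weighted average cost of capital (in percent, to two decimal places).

Cost of equity via CAPM: Re = 3.01% + 1.21 × 4.54% = 8.5034%.
Cost of preferred: Rp = 5.09 / 72.39 = 7.0314%.
Market value of equity E = 104.42 × 53.57m = 5593.7794m.
Total capital V = 5593.7794 + 1202 + 4946 = 11741.7794.
Equity: weight = 5593.7794/11741.7794 = 0.4764; cost = 8.5034%.
Preferred: weight = 1202/11741.7794 = 0.1024; cost = 7.0314%.
Term loan: weight = 4946/11741.7794 = 0.4212; after-tax cost = 5.18% × (1 − 36.8%) = 3.2738%.
WACC = 0.4764 × 8.5034% + 0.1024 × 7.0314% + 0.4212 × 3.2738% = 6.1498%.

6.15%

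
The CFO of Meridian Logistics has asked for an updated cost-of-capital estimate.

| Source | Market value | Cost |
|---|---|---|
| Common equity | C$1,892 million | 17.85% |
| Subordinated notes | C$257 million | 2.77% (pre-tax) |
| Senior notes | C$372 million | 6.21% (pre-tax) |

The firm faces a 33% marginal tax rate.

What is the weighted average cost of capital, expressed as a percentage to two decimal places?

Total capital V = 1892 + 257 + 372 = 2521.
Equity: weight = 1892/2521 = 0.7505; cost = 17.85%.
Subordinated notes: weight = 257/2521 = 0.1019; after-tax cost = 2.77% × (1 − 33%) = 1.8559%.
Senior notes: weight = 372/2521 = 0.1476; after-tax cost = 6.21% × (1 − 33%) = 4.1607%.
WACC = 0.7505 × 17.8500% + 0.1019 × 1.8559% + 0.1476 × 4.1607% = 14.1995%.

14.20%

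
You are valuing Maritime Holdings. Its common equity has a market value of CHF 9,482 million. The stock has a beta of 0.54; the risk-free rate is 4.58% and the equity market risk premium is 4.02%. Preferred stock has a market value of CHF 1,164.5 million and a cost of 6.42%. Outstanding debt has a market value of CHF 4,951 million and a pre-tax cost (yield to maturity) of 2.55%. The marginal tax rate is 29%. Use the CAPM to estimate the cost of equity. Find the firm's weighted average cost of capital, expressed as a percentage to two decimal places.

Cost of equity via CAPM: Re = 4.58% + 0.54 × 4.02% = 6.7508%.
Total capital V = 9482 + 1164.5 + 4951 = 15597.5.
Equity: weight = 9482/15597.5 = 0.6079; cost = 6.7508%.
Preferred: weight = 1164.5/15597.5 = 0.0747; cost = 6.42%.
Debt: weight = 4951/15597.5 = 0.3174; after-tax cost = 2.55% × (1 − 29%) = 1.8105%.
WACC = 0.6079 × 6.7508% + 0.0747 × 6.4200% + 0.3174 × 1.8105% = 5.1579%.

5.16%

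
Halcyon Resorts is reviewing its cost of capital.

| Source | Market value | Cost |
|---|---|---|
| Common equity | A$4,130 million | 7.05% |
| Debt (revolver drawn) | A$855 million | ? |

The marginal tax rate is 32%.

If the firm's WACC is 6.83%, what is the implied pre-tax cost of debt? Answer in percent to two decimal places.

Total capital V = 4130 + 855 = 4985.
Equity weight = 4130/4985 = 0.8285.
Revolver drawn weight = 855/4985 = 0.1715.
Equity contribution = 0.8285 × 7.05% = 5.8408%.
Remaining for debt = 6.83% − 5.8408% = 0.9892%.
Rd × (1 − 32%) × 0.1715 = 0.9892%  ⇒  Rd = 8.4813%.

8.48%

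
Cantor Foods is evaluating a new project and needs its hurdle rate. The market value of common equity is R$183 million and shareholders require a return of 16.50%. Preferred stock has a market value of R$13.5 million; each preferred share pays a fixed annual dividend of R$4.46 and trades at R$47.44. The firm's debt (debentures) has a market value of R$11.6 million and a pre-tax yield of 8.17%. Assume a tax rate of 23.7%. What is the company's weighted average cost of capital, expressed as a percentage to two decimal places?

Cost of preferred: Rp = 4.46 / 47.44 = 9.4013%.
Total capital V = 183 + 13.5 + 11.6 = 208.1.
Equity: weight = 183/208.1 = 0.8794; cost = 16.5%.
Preferred: weight = 13.5/208.1 = 0.0649; cost = 9.4013%.
Debentures: weight = 11.6/208.1 = 0.0557; after-tax cost = 8.17% × (1 − 23.7%) = 6.2337%.
WACC = 0.8794 × 16.5000% + 0.0649 × 9.4013% + 0.0557 × 6.2337% = 15.4672%.

15.47%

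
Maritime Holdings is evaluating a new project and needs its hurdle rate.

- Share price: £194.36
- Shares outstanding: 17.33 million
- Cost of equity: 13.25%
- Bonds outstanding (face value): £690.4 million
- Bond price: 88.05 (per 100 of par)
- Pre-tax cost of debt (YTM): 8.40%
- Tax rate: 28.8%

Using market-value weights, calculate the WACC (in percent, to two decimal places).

Market value of equity E = 194.36 × 17.33m = 3368.2588m. Market value of debt D = 690.4m × 88.05/100 = 607.8972m.
Total capital V = 3368.2588 + 607.8972 = 3976.156.
Equity: weight = 3368.2588/3976.156 = 0.8471; cost = 13.25%.
Bonds outstanding: weight = 607.8972/3976.156 = 0.1529; after-tax cost = 8.4% × (1 − 28.8%) = 5.9808%.
WACC = 0.8471 × 13.2500% + 0.1529 × 5.9808% = 12.1386%.

12.14%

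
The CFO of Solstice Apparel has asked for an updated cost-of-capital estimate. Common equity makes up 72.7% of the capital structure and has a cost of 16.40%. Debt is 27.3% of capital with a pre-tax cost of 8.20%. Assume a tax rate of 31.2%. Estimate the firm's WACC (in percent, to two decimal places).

After-tax cost of debt = 8.2% × (1 − 31.2%) = 5.6416%.
WACC = 0.727 × 16.4000% + 0.273 × 5.6416% = 13.4630%.

13.46%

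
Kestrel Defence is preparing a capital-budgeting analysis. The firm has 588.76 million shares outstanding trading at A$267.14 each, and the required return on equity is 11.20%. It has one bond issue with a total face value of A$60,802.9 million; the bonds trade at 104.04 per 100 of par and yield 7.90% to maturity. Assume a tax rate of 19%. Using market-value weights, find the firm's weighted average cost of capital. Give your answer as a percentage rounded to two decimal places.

9.82%

Market value of equity E = 267.14 × 588.76m = 157281.3464m. Market value of debt D = 60802.9m × 104.04/100 = 63259.33716m.
Total capital V = 157281.3464 + 63259.33716 = 220540.68356.
Equity: weight = 157281.3464/220540.68356 = 0.7132; cost = 11.2%.
Bonds outstanding: weight = 63259.33716/220540.68356 = 0.2868; after-tax cost = 7.9% × (1 − 19%) = 6.3990%.
WACC = 0.7132 × 11.2000% + 0.2868 × 6.3990% = 9.8229%.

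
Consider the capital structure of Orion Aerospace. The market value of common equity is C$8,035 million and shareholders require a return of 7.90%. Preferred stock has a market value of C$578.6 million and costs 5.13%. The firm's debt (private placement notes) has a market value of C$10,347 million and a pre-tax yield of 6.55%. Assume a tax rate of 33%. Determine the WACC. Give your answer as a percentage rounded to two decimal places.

Total capital V = 8035 + 578.6 + 10347 = 18960.6.
Equity: weight = 8035/18960.6 = 0.4238; cost = 7.9%.
Preferred: weight = 578.6/18960.6 = 0.0305; cost = 5.13%.
Private placement notes: weight = 10347/18960.6 = 0.5457; after-tax cost = 6.55% × (1 − 33%) = 4.3885%.
WACC = 0.4238 × 7.9000% + 0.0305 × 5.1300% + 0.5457 × 4.3885% = 5.8992%.

5.90%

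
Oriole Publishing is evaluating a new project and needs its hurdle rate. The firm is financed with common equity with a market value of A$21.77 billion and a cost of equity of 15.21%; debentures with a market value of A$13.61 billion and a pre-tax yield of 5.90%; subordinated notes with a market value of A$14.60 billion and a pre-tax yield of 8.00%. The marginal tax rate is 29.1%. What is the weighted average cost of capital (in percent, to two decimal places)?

9.42%

Total capital V = 21.77 + 13.61 + 14.6 = 49.98.
Equity: weight = 21.77/49.98 = 0.4356; cost = 15.21%.
Debentures: weight = 13.61/49.98 = 0.2723; after-tax cost = 5.9% × (1 − 29.1%) = 4.1831%.
Subordinated notes: weight = 14.6/49.98 = 0.2921; after-tax cost = 8% × (1 − 29.1%) = 5.6720%.
WACC = 0.4356 × 15.2100% + 0.2723 × 4.1831% + 0.2921 × 5.6720% = 9.4211%.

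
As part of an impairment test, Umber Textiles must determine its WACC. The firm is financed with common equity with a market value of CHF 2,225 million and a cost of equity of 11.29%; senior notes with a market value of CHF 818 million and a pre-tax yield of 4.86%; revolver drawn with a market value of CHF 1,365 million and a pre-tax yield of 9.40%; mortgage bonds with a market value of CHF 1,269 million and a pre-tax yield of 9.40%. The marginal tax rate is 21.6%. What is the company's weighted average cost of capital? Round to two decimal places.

8.39%

Total capital V = 2225 + 818 + 1365 + 1269 = 5677.
Equity: weight = 2225/5677 = 0.3919; cost = 11.29%.
Senior notes: weight = 818/5677 = 0.1441; after-tax cost = 4.86% × (1 − 21.6%) = 3.8102%.
Revolver drawn: weight = 1365/5677 = 0.2404; after-tax cost = 9.4% × (1 − 21.6%) = 7.3696%.
Mortgage bonds: weight = 1269/5677 = 0.2235; after-tax cost = 9.4% × (1 − 21.6%) = 7.3696%.
WACC = 0.3919 × 11.2900% + 0.1441 × 3.8102% + 0.2404 × 7.3696% + 0.2235 × 7.3696% = 8.3933%.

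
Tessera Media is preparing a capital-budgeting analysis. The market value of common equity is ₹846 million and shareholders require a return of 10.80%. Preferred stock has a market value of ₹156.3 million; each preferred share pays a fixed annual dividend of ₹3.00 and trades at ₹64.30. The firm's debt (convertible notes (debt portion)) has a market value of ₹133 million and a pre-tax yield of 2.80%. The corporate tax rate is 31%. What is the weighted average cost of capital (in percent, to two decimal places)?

Cost of preferred: Rp = 3.0 / 64.3 = 4.6656%.
Total capital V = 846 + 156.3 + 133 = 1135.3.
Equity: weight = 846/1135.3 = 0.7452; cost = 10.8%.
Preferred: weight = 156.3/1135.3 = 0.1377; cost = 4.6656%.
Convertible notes (debt portion): weight = 133/1135.3 = 0.1171; after-tax cost = 2.8% × (1 − 31%) = 1.9320%.
WACC = 0.7452 × 10.8000% + 0.1377 × 4.6656% + 0.1171 × 1.9320% = 8.9166%.

8.92%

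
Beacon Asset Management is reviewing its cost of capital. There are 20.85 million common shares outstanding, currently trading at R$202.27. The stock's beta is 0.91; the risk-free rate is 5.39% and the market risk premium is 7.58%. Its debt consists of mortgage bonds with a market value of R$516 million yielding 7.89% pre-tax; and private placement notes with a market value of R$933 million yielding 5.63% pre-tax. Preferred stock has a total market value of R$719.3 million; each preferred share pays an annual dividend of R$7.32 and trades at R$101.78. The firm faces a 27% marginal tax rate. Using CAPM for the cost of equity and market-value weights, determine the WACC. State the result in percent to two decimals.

Cost of equity via CAPM: Re = 5.39% + 0.91 × 7.58% = 12.2878%.
Cost of preferred: Rp = 7.32 / 101.78 = 7.1920%.
Market value of equity E = 202.27 × 20.85m = 4217.3295m.
Total capital V = 4217.3295 + 719.3 + 516 + 933 = 6385.6295.
Equity: weight = 4217.3295/6385.6295 = 0.6604; cost = 12.2878%.
Preferred: weight = 719.3/6385.6295 = 0.1126; cost = 7.192%.
Mortgage bonds: weight = 516/6385.6295 = 0.0808; after-tax cost = 7.89% × (1 − 27%) = 5.7597%.
Private placement notes: weight = 933/6385.6295 = 0.1461; after-tax cost = 5.63% × (1 − 27%) = 4.1099%.
WACC = 0.6604 × 12.2878% + 0.1126 × 7.1920% + 0.0808 × 5.7597% + 0.1461 × 4.1099% = 9.9914%.

9.99%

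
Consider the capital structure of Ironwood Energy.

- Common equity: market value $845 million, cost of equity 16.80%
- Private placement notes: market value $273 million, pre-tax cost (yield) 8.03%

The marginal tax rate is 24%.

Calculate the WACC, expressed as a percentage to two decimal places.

Total capital V = 845 + 273 = 1118.
Equity: weight = 845/1118 = 0.7558; cost = 16.8%.
Private placement notes: weight = 273/1118 = 0.2442; after-tax cost = 8.03% × (1 − 24%) = 6.1028%.
WACC = 0.7558 × 16.8000% + 0.2442 × 6.1028% = 14.1879%.

14.19%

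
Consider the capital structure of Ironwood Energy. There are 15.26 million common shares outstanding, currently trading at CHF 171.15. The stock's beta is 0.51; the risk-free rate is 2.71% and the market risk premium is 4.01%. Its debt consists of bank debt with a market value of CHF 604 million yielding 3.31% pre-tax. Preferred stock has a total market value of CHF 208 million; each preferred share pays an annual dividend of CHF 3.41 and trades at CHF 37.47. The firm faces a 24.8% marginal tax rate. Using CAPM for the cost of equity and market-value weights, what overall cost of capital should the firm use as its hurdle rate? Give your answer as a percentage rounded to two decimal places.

4.62%

Cost of equity via CAPM: Re = 2.71% + 0.51 × 4.01% = 4.7551%.
Cost of preferred: Rp = 3.41 / 37.47 = 9.1006%.
Market value of equity E = 171.15 × 15.26m = 2611.749m.
Total capital V = 2611.749 + 208 + 604 = 3423.749.
Equity: weight = 2611.749/3423.749 = 0.7628; cost = 4.7551%.
Preferred: weight = 208/3423.749 = 0.0608; cost = 9.1006%.
Bank debt: weight = 604/3423.749 = 0.1764; after-tax cost = 3.31% × (1 − 24.8%) = 2.4891%.
WACC = 0.7628 × 4.7551% + 0.0608 × 9.1006% + 0.1764 × 2.4891% = 4.6193%.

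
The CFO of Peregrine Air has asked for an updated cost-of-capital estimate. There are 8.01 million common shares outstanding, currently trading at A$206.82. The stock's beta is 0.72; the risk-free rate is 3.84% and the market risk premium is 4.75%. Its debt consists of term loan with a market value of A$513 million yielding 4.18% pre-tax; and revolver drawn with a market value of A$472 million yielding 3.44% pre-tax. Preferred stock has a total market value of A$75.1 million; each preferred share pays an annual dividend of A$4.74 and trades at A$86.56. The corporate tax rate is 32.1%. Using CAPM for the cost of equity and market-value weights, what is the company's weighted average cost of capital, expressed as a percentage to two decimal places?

Cost of equity via CAPM: Re = 3.84% + 0.72 × 4.75% = 7.2600%.
Cost of preferred: Rp = 4.74 / 86.56 = 5.4760%.
Market value of equity E = 206.82 × 8.01m = 1656.6282m.
Total capital V = 1656.6282 + 75.1 + 513 + 472 = 2716.7282.
Equity: weight = 1656.6282/2716.7282 = 0.6098; cost = 7.26%.
Preferred: weight = 75.1/2716.7282 = 0.0276; cost = 5.476%.
Term loan: weight = 513/2716.7282 = 0.1888; after-tax cost = 4.18% × (1 − 32.1%) = 2.8382%.
Revolver drawn: weight = 472/2716.7282 = 0.1737; after-tax cost = 3.44% × (1 − 32.1%) = 2.3358%.
WACC = 0.6098 × 7.2600% + 0.0276 × 5.4760% + 0.1888 × 2.8382% + 0.1737 × 2.3358% = 5.5202%.

5.52%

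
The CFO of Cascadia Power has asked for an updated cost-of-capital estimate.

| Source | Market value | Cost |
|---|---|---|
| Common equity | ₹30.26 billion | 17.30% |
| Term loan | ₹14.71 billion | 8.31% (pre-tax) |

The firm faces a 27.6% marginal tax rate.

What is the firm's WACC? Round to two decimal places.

13.61%

Total capital V = 30.26 + 14.71 = 44.97.
Equity: weight = 30.26/44.97 = 0.6729; cost = 17.3%.
Term loan: weight = 14.71/44.97 = 0.3271; after-tax cost = 8.31% × (1 − 27.6%) = 6.0164%.
WACC = 0.6729 × 17.3000% + 0.3271 × 6.0164% = 13.6091%.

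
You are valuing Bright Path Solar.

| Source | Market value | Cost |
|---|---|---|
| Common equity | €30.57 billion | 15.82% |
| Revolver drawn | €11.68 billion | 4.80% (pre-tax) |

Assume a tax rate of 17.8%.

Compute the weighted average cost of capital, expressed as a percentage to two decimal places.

12.54%

Total capital V = 30.57 + 11.68 = 42.25.
Equity: weight = 30.57/42.25 = 0.7236; cost = 15.82%.
Revolver drawn: weight = 11.68/42.25 = 0.2764; after-tax cost = 4.8% × (1 − 17.8%) = 3.9456%.
WACC = 0.7236 × 15.8200% + 0.2764 × 3.9456% = 12.5373%.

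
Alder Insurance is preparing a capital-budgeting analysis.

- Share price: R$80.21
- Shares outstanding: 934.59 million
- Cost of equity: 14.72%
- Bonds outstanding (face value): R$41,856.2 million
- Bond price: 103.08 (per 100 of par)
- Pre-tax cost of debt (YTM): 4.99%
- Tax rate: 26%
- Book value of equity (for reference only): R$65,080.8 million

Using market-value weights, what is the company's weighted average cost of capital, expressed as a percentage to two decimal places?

Market value of equity E = 80.21 × 934.59m = 74963.4639m. Market value of debt D = 41856.2m × 103.08/100 = 43145.37096m.
Total capital V = 74963.4639 + 43145.37096 = 118108.83486.
Equity: weight = 74963.4639/118108.83486 = 0.6347; cost = 14.72%.
Bonds outstanding: weight = 43145.37096/118108.83486 = 0.3653; after-tax cost = 4.99% × (1 − 26%) = 3.6926%.
WACC = 0.6347 × 14.7200% + 0.3653 × 3.6926% = 10.6917%.

10.69%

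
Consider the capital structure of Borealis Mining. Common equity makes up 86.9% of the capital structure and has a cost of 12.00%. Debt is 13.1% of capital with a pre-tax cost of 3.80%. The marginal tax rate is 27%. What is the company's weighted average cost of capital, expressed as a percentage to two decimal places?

10.79%

After-tax cost of debt = 3.8% × (1 − 27%) = 2.7740%.
WACC = 0.869 × 12.0000% + 0.131 × 2.7740% = 10.7914%.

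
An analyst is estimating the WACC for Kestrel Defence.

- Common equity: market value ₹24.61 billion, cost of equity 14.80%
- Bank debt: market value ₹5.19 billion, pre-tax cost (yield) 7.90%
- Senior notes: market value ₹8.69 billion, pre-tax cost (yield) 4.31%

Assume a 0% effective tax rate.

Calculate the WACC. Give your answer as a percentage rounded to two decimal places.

11.50%

Total capital V = 24.61 + 5.19 + 8.69 = 38.49.
Equity: weight = 24.61/38.49 = 0.6394; cost = 14.8%.
Bank debt: weight = 5.19/38.49 = 0.1348; after-tax cost = 7.9% × (1 − 0%) = 7.9000%.
Senior notes: weight = 8.69/38.49 = 0.2258; after-tax cost = 4.31% × (1 − 0%) = 4.3100%.
WACC = 0.6394 × 14.8000% + 0.1348 × 7.9000% + 0.2258 × 4.3100% = 11.5012%.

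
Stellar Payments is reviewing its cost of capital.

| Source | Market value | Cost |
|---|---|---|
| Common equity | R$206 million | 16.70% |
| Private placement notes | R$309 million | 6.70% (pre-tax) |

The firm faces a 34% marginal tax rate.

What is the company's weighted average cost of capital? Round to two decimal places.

9.33%

Total capital V = 206 + 309 = 515.
Equity: weight = 206/515 = 0.4000; cost = 16.7%.
Private placement notes: weight = 309/515 = 0.6000; after-tax cost = 6.7% × (1 − 34%) = 4.4220%.
WACC = 0.4000 × 16.7000% + 0.6000 × 4.4220% = 9.3332%.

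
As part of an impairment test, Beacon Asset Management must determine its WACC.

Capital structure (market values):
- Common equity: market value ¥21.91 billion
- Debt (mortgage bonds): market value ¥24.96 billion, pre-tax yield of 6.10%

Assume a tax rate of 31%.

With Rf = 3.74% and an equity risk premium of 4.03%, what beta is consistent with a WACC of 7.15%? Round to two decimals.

Total capital V = 21.91 + 24.96 = 46.87.
Equity weight = 21.91/46.87 = 0.4675.
Mortgage bonds weight = 24.96/46.87 = 0.5325.
Debt contribution = 0.5325 × 6.1% × (1 − 31%) = 2.2414%.
Required equity contribution = 7.15% − 2.2414% = 4.9086%  ⇒  Re = 10.5004%.
CAPM: 10.5004% = 3.74% + β × 4.03%  ⇒  β = 1.6775.

1.68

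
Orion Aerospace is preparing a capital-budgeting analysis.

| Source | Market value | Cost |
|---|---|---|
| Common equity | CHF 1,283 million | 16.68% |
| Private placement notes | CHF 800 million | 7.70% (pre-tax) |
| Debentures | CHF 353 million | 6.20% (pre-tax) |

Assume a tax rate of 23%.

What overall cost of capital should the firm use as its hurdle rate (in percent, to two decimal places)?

11.42%

Total capital V = 1283 + 800 + 353 = 2436.
Equity: weight = 1283/2436 = 0.5267; cost = 16.68%.
Private placement notes: weight = 800/2436 = 0.3284; after-tax cost = 7.7% × (1 − 23%) = 5.9290%.
Debentures: weight = 353/2436 = 0.1449; after-tax cost = 6.2% × (1 − 23%) = 4.7740%.
WACC = 0.5267 × 16.6800% + 0.3284 × 5.9290% + 0.1449 × 4.7740% = 11.4240%.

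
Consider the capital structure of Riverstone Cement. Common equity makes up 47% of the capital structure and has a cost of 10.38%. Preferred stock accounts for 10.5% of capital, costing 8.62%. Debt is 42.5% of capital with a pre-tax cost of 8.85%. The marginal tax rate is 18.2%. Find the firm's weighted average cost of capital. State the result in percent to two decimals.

8.86%

After-tax cost of debt = 8.85% × (1 − 18.2%) = 7.2393%.
WACC = 0.470 × 10.3800% + 0.105 × 8.6200% + 0.425 × 7.2393% = 8.8604%.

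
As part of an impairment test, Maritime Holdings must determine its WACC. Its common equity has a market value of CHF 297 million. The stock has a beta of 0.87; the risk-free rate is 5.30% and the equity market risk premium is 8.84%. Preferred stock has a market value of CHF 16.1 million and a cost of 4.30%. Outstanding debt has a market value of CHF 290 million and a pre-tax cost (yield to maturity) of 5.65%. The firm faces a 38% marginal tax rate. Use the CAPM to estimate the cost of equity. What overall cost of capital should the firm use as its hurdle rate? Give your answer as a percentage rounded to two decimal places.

Cost of equity via CAPM: Re = 5.3% + 0.87 × 8.84% = 12.9908%.
Total capital V = 297 + 16.1 + 290 = 603.1.
Equity: weight = 297/603.1 = 0.4925; cost = 12.9908%.
Preferred: weight = 16.1/603.1 = 0.0267; cost = 4.3%.
Debt: weight = 290/603.1 = 0.4808; after-tax cost = 5.65% × (1 − 38%) = 3.5030%.
WACC = 0.4925 × 12.9908% + 0.0267 × 4.3000% + 0.4808 × 3.5030% = 8.1966%.

8.20%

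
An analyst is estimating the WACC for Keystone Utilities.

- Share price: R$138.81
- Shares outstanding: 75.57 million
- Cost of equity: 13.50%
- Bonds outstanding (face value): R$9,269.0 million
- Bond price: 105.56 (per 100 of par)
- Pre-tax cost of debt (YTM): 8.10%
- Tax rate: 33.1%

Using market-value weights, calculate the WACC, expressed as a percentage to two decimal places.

9.60%

Market value of equity E = 138.81 × 75.57m = 10489.8717m. Market value of debt D = 9269m × 105.56/100 = 9784.3564m.
Total capital V = 10489.8717 + 9784.3564 = 20274.2281.
Equity: weight = 10489.8717/20274.2281 = 0.5174; cost = 13.5%.
Bonds outstanding: weight = 9784.3564/20274.2281 = 0.4826; after-tax cost = 8.1% × (1 − 33.1%) = 5.4189%.
WACC = 0.5174 × 13.5000% + 0.4826 × 5.4189% = 9.6001%.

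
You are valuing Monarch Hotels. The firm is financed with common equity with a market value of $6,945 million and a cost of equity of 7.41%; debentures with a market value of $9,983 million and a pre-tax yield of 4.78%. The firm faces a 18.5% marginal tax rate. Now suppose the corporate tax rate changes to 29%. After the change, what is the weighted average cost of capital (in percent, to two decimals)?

After the change:
Total capital V = 6945 + 9983 = 16928.
Equity: weight = 6945/16928 = 0.4103; cost = 7.41%.
Debentures: weight = 9983/16928 = 0.5897; after-tax cost = 4.78% × (1 − 29%) = 3.3938%.
WACC = 0.4103 × 7.4100% + 0.5897 × 3.3938% = 5.0415%.

5.04%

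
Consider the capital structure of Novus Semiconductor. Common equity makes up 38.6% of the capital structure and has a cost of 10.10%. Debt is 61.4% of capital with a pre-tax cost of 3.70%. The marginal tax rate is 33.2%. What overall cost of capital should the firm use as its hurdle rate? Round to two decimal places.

5.42%

After-tax cost of debt = 3.7% × (1 − 33.2%) = 2.4716%.
WACC = 0.386 × 10.1000% + 0.614 × 2.4716% = 5.4162%.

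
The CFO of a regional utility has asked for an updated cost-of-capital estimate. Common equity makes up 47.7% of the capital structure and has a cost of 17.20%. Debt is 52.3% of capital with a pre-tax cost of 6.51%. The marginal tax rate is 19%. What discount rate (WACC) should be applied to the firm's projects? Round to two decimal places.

10.96%

After-tax cost of debt = 6.51% × (1 − 19%) = 5.2731%.
WACC = 0.477 × 17.2000% + 0.523 × 5.2731% = 10.9622%.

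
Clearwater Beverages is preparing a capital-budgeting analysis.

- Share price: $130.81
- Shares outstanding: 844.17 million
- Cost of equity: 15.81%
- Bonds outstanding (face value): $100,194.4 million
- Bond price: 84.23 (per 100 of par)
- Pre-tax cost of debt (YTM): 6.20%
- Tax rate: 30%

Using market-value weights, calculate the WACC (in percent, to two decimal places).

10.84%

Market value of equity E = 130.81 × 844.17m = 110425.8777m. Market value of debt D = 100194.4m × 84.23/100 = 84393.74312m.
Total capital V = 110425.8777 + 84393.74312 = 194819.62082.
Equity: weight = 110425.8777/194819.62082 = 0.5668; cost = 15.81%.
Bonds outstanding: weight = 84393.74312/194819.62082 = 0.4332; after-tax cost = 6.2% × (1 − 30%) = 4.3400%.
WACC = 0.5668 × 15.8100% + 0.4332 × 4.3400% = 10.8413%.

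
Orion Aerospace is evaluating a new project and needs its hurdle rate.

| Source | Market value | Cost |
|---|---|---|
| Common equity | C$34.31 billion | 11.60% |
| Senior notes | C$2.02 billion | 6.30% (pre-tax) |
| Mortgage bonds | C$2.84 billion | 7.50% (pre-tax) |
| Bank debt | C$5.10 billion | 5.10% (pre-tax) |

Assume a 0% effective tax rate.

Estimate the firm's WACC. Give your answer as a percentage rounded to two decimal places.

10.35%

Total capital V = 34.31 + 2.02 + 2.84 + 5.1 = 44.27.
Equity: weight = 34.31/44.27 = 0.7750; cost = 11.6%.
Senior notes: weight = 2.02/44.27 = 0.0456; after-tax cost = 6.3% × (1 − 0%) = 6.3000%.
Mortgage bonds: weight = 2.84/44.27 = 0.0642; after-tax cost = 7.5% × (1 − 0%) = 7.5000%.
Bank debt: weight = 5.1/44.27 = 0.1152; after-tax cost = 5.1% × (1 − 0%) = 5.1000%.
WACC = 0.7750 × 11.6000% + 0.0456 × 6.3000% + 0.0642 × 7.5000% + 0.1152 × 5.1000% = 10.3463%.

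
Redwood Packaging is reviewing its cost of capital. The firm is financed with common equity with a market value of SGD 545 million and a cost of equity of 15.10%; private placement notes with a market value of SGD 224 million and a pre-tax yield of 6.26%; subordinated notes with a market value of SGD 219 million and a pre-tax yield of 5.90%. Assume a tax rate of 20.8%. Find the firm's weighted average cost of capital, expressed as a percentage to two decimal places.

10.49%

Total capital V = 545 + 224 + 219 = 988.
Equity: weight = 545/988 = 0.5516; cost = 15.1%.
Private placement notes: weight = 224/988 = 0.2267; after-tax cost = 6.26% × (1 − 20.8%) = 4.9579%.
Subordinated notes: weight = 219/988 = 0.2217; after-tax cost = 5.9% × (1 − 20.8%) = 4.6728%.
WACC = 0.5516 × 15.1000% + 0.2267 × 4.9579% + 0.2217 × 4.6728% = 10.4893%.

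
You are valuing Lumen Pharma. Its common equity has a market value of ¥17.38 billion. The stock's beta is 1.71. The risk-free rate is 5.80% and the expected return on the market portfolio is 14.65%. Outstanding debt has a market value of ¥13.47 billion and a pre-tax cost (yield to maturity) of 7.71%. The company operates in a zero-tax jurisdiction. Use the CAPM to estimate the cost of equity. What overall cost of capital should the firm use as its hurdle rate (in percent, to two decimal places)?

Market risk premium = 14.65% − 5.8% = 8.85%.
Cost of equity via CAPM: Re = 5.8% + 1.71 × 8.85% = 20.9335%.
Total capital V = 17.38 + 13.47 = 30.85.
Equity: weight = 17.38/30.85 = 0.5634; cost = 20.9335%.
Debt: weight = 13.47/30.85 = 0.4366; after-tax cost = 7.71% × (1 − 0%) = 7.7100%.
WACC = 0.5634 × 20.9335% + 0.4366 × 7.7100% = 15.1597%.

15.16%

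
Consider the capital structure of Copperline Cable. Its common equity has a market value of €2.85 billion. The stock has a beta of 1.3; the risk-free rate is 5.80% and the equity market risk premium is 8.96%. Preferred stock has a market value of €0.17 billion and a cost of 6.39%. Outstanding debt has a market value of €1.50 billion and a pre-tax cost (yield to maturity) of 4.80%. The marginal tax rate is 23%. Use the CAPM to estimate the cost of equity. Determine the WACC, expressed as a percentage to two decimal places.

12.47%

Cost of equity via CAPM: Re = 5.8% + 1.3 × 8.96% = 17.4480%.
Total capital V = 2.85 + 0.17 + 1.5 = 4.52.
Equity: weight = 2.85/4.52 = 0.6305; cost = 17.448%.
Preferred: weight = 0.17/4.52 = 0.0376; cost = 6.39%.
Debt: weight = 1.5/4.52 = 0.3319; after-tax cost = 4.8% × (1 − 23%) = 3.6960%.
WACC = 0.6305 × 17.4480% + 0.0376 × 6.3900% + 0.3319 × 3.6960% = 12.4684%.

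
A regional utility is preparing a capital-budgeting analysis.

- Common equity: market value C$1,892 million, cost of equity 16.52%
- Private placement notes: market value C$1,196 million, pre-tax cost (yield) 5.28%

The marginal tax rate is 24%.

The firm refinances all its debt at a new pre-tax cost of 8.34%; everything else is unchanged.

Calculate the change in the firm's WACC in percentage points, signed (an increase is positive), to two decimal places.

Current WACC:
Total capital V = 1892 + 1196 = 3088.
Equity: weight = 1892/3088 = 0.6127; cost = 16.52%.
Private placement notes: weight = 1196/3088 = 0.3873; after-tax cost = 5.28% × (1 − 24%) = 4.0128%.
WACC = 0.6127 × 16.5200% + 0.3873 × 4.0128% = 11.6759%.
After the change:
Total capital V = 1892 + 1196 = 3088.
Equity: weight = 1892/3088 = 0.6127; cost = 16.52%.
Private placement notes: weight = 1196/3088 = 0.3873; after-tax cost = 8.34% × (1 − 24%) = 6.3384%.
WACC = 0.6127 × 16.5200% + 0.3873 × 6.3384% = 12.5766%.
Change in WACC = 12.5766% − 11.6759% = 0.9007 pp.

+0.90 pp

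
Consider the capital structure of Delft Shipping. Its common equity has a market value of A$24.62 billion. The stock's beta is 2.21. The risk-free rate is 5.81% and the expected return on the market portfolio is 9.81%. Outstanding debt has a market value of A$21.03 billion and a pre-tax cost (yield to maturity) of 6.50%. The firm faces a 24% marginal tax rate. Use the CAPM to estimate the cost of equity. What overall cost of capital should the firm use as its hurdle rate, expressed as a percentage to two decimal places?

Market risk premium = 9.81% − 5.81% = 4.0%.
Cost of equity via CAPM: Re = 5.81% + 2.21 × 4.0% = 14.6500%.
Total capital V = 24.62 + 21.03 = 45.65.
Equity: weight = 24.62/45.65 = 0.5393; cost = 14.65%.
Debt: weight = 21.03/45.65 = 0.4607; after-tax cost = 6.5% × (1 − 24%) = 4.9400%.
WACC = 0.5393 × 14.6500% + 0.4607 × 4.9400% = 10.1768%.

10.18%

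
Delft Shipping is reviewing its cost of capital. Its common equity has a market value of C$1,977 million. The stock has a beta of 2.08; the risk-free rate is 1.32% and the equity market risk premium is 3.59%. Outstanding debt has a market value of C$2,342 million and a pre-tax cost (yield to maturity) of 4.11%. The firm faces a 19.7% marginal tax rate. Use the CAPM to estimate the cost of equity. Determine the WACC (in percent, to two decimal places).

5.81%

Cost of equity via CAPM: Re = 1.32% + 2.08 × 3.59% = 8.7872%.
Total capital V = 1977 + 2342 = 4319.
Equity: weight = 1977/4319 = 0.4577; cost = 8.7872%.
Debt: weight = 2342/4319 = 0.5423; after-tax cost = 4.11% × (1 − 19.7%) = 3.3003%.
WACC = 0.4577 × 8.7872% + 0.5423 × 3.3003% = 5.8119%.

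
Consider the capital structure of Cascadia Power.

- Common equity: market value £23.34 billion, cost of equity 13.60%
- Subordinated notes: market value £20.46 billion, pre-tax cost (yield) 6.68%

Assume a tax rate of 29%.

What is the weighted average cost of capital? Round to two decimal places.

Total capital V = 23.34 + 20.46 = 43.8.
Equity: weight = 23.34/43.8 = 0.5329; cost = 13.6%.
Subordinated notes: weight = 20.46/43.8 = 0.4671; after-tax cost = 6.68% × (1 − 29%) = 4.7428%.
WACC = 0.5329 × 13.6000% + 0.4671 × 4.7428% = 9.4626%.

9.46%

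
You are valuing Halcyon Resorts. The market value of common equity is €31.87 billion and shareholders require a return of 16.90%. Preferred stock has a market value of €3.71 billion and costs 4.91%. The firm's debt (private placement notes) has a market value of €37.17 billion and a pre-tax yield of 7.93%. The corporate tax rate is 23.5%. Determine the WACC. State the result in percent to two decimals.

10.75%

Total capital V = 31.87 + 3.71 + 37.17 = 72.75.
Equity: weight = 31.87/72.75 = 0.4381; cost = 16.9%.
Preferred: weight = 3.71/72.75 = 0.0510; cost = 4.91%.
Private placement notes: weight = 37.17/72.75 = 0.5109; after-tax cost = 7.93% × (1 − 23.5%) = 6.0664%.
WACC = 0.4381 × 16.9000% + 0.0510 × 4.9100% + 0.5109 × 6.0664% = 10.7534%.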